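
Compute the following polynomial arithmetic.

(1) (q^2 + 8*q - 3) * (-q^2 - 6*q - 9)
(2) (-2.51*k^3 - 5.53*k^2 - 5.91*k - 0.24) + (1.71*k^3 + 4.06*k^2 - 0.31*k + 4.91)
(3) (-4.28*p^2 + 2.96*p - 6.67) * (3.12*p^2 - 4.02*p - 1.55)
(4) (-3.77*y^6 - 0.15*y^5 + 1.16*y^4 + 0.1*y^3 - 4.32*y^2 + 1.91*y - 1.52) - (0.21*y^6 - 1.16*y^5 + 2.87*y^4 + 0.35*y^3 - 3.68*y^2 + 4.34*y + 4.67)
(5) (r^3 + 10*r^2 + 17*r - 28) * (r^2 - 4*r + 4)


(1) = -q^4 - 14*q^3 - 54*q^2 - 54*q + 27
(2) = -0.8*k^3 - 1.47*k^2 - 6.22*k + 4.67
(3) = -13.3536*p^4 + 26.4408*p^3 - 26.0756*p^2 + 22.2254*p + 10.3385
(4) = -3.98*y^6 + 1.01*y^5 - 1.71*y^4 - 0.25*y^3 - 0.64*y^2 - 2.43*y - 6.19
(5) = r^5 + 6*r^4 - 19*r^3 - 56*r^2 + 180*r - 112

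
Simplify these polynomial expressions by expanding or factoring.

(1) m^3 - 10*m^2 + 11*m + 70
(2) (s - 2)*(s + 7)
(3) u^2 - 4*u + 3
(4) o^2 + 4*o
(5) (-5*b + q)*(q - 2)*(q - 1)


(1) = (m - 7)*(m - 5)*(m + 2)
(2) = s^2 + 5*s - 14
(3) = (u - 3)*(u - 1)
(4) = o*(o + 4)
(5) = -5*b*q^2 + 15*b*q - 10*b + q^3 - 3*q^2 + 2*q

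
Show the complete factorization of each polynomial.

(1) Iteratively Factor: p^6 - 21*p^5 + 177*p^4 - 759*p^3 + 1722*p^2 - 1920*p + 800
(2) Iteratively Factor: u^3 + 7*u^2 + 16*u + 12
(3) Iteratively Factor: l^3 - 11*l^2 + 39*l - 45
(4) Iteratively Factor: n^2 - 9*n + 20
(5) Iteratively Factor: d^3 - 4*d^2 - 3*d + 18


(1) = (p - 4)*(p^5 - 17*p^4 + 109*p^3 - 323*p^2 + 430*p - 200) = (p - 4)*(p - 1)*(p^4 - 16*p^3 + 93*p^2 - 230*p + 200) = (p - 5)*(p - 4)*(p - 1)*(p^3 - 11*p^2 + 38*p - 40) = (p - 5)*(p - 4)*(p - 2)*(p - 1)*(p^2 - 9*p + 20) = (p - 5)*(p - 4)^2*(p - 2)*(p - 1)*(p - 5)
(2) = (u + 3)*(u^2 + 4*u + 4) = (u + 2)*(u + 3)*(u + 2)
(3) = (l - 5)*(l^2 - 6*l + 9) = (l - 5)*(l - 3)*(l - 3)
(4) = (n - 4)*(n - 5)
(5) = (d - 3)*(d^2 - d - 6) = (d - 3)*(d + 2)*(d - 3)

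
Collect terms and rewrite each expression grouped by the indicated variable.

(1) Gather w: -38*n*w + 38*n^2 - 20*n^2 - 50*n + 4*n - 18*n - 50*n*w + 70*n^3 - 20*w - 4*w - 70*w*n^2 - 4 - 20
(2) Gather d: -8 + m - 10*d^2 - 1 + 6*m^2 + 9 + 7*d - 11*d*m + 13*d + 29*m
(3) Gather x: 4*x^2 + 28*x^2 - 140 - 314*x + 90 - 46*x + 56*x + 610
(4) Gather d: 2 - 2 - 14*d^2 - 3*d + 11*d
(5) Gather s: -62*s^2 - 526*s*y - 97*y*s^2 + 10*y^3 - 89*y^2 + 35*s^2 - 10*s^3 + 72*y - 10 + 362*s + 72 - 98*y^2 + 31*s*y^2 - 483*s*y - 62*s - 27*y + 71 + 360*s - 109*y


(1) = 70*n^3 + 18*n^2 - 64*n + w*(-70*n^2 - 88*n - 24) - 24
(2) = -10*d^2 + d*(20 - 11*m) + 6*m^2 + 30*m
(3) = 32*x^2 - 304*x + 560
(4) = -14*d^2 + 8*d
(5) = -10*s^3 + s^2*(-97*y - 27) + s*(31*y^2 - 1009*y + 660) + 10*y^3 - 187*y^2 - 64*y + 133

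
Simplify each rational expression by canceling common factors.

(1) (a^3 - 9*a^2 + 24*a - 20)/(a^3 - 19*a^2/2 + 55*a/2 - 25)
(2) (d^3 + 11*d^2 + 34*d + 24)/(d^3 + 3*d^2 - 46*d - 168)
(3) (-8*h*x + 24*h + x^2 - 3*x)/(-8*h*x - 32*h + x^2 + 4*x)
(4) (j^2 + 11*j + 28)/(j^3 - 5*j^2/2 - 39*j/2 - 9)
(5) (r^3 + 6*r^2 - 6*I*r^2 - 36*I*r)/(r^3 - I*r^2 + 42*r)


(1) = (2*a - 4)/(2*a - 5)
(2) = (d + 1)/(d - 7)
(3) = (x - 3)/(x + 4)
(4) = (2*j^2 + 22*j + 56)/(2*j^3 - 5*j^2 - 39*j - 18)
(5) = (r^2 + r*(6 - 6*I) - 36*I)/(r^2 - I*r + 42)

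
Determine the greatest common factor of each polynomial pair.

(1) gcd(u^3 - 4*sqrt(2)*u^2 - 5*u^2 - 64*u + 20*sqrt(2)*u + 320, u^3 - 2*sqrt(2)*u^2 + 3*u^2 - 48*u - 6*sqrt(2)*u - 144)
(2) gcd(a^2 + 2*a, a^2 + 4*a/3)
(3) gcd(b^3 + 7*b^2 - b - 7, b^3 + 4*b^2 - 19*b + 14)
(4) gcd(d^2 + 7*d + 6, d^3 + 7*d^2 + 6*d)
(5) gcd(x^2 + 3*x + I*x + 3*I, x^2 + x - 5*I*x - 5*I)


(1) = gcd((u - 5)*(u - 8*sqrt(2))*(u + 4*sqrt(2)), (u + 3)*(u - 6*sqrt(2))*(u + 4*sqrt(2))) = u + 4*sqrt(2)
(2) = a
(3) = b^2 + 6*b - 7
(4) = gcd((d + 1)*(d + 6), d*(d + 1)*(d + 6)) = d^2 + 7*d + 6
(5) = 1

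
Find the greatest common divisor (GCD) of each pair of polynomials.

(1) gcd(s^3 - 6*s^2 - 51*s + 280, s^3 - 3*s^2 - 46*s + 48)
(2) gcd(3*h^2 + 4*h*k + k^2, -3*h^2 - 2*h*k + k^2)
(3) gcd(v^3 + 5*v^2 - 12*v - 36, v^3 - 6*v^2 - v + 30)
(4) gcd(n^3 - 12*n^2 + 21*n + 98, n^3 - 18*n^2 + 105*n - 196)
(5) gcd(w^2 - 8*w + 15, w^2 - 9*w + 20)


(1) = gcd((s - 8)*(s - 5)*(s + 7), (s - 8)*(s - 1)*(s + 6)) = s - 8
(2) = gcd((h + k)*(3*h + k), (-3*h + k)*(h + k)) = h + k
(3) = v^2 - v - 6
(4) = n^2 - 14*n + 49
(5) = w - 5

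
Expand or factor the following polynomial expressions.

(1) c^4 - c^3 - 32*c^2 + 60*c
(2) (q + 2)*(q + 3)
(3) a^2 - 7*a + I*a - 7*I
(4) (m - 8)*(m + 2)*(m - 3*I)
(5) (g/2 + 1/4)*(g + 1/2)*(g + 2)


(1) = c*(c - 5)*(c - 2)*(c + 6)
(2) = q^2 + 5*q + 6
(3) = (a - 7)*(a + I)
(4) = m^3 - 6*m^2 - 3*I*m^2 - 16*m + 18*I*m + 48*I
(5) = g^3/2 + 3*g^2/2 + 9*g/8 + 1/4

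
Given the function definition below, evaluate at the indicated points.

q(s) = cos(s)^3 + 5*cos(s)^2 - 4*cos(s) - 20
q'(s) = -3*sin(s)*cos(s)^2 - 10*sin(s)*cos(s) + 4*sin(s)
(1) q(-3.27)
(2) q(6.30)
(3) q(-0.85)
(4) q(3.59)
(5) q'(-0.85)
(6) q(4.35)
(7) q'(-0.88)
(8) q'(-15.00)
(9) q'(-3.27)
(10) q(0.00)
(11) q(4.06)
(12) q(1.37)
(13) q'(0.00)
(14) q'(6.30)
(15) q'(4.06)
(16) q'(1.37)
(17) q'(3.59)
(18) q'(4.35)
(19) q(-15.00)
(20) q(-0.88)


(1) = -12.09
(2) = -18.00
(3) = -20.17
(4) = -13.07
(5) = 2.93
(6) = -18.00
(7) = 2.77
(8) = -6.42
(9) = 1.40
(10) = -18.00
(11) = -15.95
(12) = -20.59
(13) = 0.00
(14) = -0.15
(15) = -7.12
(16) = 1.85
(17) = -4.58
(18) = -6.70
(19) = -14.51
(20) = -20.26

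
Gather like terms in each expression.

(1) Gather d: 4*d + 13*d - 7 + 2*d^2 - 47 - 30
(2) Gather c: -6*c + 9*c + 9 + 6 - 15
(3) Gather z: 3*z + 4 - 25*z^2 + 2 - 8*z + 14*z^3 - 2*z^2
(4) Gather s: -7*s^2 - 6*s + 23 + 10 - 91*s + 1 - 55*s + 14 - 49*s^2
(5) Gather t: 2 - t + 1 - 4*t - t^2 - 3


(1) = 2*d^2 + 17*d - 84
(2) = 3*c
(3) = 14*z^3 - 27*z^2 - 5*z + 6
(4) = -56*s^2 - 152*s + 48
(5) = -t^2 - 5*t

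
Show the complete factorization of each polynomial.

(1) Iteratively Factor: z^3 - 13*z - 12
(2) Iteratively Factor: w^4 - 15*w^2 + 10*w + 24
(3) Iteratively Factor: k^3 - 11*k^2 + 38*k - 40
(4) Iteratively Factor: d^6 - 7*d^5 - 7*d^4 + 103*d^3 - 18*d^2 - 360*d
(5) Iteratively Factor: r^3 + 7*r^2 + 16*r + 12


(1) = (z + 3)*(z^2 - 3*z - 4) = (z + 1)*(z + 3)*(z - 4)
(2) = (w - 3)*(w^3 + 3*w^2 - 6*w - 8) = (w - 3)*(w + 1)*(w^2 + 2*w - 8) = (w - 3)*(w - 2)*(w + 1)*(w + 4)
(3) = (k - 5)*(k^2 - 6*k + 8) = (k - 5)*(k - 2)*(k - 4)
(4) = (d)*(d^5 - 7*d^4 - 7*d^3 + 103*d^2 - 18*d - 360) = d*(d - 4)*(d^4 - 3*d^3 - 19*d^2 + 27*d + 90) = d*(d - 5)*(d - 4)*(d^3 + 2*d^2 - 9*d - 18) = d*(d - 5)*(d - 4)*(d + 2)*(d^2 - 9) = d*(d - 5)*(d - 4)*(d - 3)*(d + 2)*(d + 3)
(5) = (r + 3)*(r^2 + 4*r + 4) = (r + 2)*(r + 3)*(r + 2)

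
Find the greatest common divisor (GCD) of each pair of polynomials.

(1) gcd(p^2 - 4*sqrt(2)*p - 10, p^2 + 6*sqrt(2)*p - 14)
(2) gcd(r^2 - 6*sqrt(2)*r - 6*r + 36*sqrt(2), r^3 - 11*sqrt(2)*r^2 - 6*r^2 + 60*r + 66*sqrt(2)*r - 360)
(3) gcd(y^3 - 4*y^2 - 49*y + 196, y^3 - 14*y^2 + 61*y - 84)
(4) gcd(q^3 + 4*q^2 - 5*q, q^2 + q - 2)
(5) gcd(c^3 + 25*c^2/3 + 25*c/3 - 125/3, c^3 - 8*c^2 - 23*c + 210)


(1) = 1
(2) = r^2 + r*(-6*sqrt(2) - 6) + 36*sqrt(2)
(3) = y^2 - 11*y + 28
(4) = q - 1
(5) = gcd((c - 5/3)*(c + 5)^2, (c - 7)*(c - 6)*(c + 5)) = c + 5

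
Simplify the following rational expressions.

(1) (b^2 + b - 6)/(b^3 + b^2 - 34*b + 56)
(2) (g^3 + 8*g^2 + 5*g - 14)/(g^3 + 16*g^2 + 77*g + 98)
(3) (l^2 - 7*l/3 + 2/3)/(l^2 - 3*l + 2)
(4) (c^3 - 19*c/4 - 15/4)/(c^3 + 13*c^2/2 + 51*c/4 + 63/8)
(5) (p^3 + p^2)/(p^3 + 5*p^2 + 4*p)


(1) = (b + 3)/(b^2 + 3*b - 28)
(2) = (g - 1)/(g + 7)
(3) = (3*l - 1)/(3*l - 3)
(4) = (4*c^2 - 6*c - 10)/(4*c^2 + 20*c + 21)
(5) = p/(p + 4)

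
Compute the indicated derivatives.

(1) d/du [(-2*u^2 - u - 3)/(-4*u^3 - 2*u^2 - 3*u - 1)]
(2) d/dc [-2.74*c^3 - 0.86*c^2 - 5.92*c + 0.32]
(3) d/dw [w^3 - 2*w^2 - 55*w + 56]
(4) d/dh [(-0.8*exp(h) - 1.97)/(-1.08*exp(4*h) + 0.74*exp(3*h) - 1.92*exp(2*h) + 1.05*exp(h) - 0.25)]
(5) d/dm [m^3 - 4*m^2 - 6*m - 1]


(1) = 8*(-u^4 - u^3 - 4*u^2 - u - 1)/(16*u^6 + 16*u^5 + 28*u^4 + 20*u^3 + 13*u^2 + 6*u + 1)
(2) = -8.22*c^2 - 1.72*c - 5.92
(3) = 3*w^2 - 4*w - 55
(4) = (-2.592*exp(4*h) - 7.3264*exp(3*h) + 2.8374*exp(2*h) - 7.5648*exp(h) + 2.2685)*exp(h)/(1.1664*exp(8*h) - 1.5984*exp(7*h) + 4.6948*exp(6*h) - 5.1096*exp(5*h) + 5.7804*exp(4*h) - 4.402*exp(3*h) + 2.0625*exp(2*h) - 0.525*exp(h) + 0.0625)
(5) = 3*m^2 - 8*m - 6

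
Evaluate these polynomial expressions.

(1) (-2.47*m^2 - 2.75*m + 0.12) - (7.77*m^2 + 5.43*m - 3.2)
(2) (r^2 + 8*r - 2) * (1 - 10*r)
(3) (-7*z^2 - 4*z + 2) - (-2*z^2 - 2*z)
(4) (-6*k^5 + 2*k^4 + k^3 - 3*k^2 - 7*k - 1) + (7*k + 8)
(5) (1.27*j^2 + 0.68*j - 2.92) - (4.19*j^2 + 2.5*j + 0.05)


(1) = -10.24*m^2 - 8.18*m + 3.32
(2) = -10*r^3 - 79*r^2 + 28*r - 2
(3) = -5*z^2 - 2*z + 2
(4) = -6*k^5 + 2*k^4 + k^3 - 3*k^2 + 7
(5) = -2.92*j^2 - 1.82*j - 2.97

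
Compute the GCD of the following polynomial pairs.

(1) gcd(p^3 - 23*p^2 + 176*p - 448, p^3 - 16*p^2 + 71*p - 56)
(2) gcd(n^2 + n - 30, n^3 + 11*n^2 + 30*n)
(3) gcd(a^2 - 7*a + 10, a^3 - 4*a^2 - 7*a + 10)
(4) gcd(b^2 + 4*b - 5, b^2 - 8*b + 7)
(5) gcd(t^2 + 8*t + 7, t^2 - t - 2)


(1) = p^2 - 15*p + 56
(2) = n + 6
(3) = gcd((a - 5)*(a - 2), (a - 5)*(a - 1)*(a + 2)) = a - 5
(4) = gcd((b - 1)*(b + 5), (b - 7)*(b - 1)) = b - 1
(5) = gcd((t + 1)*(t + 7), (t - 2)*(t + 1)) = t + 1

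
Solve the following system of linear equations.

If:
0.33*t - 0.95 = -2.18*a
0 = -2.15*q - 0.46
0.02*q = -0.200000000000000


Then:
No Solution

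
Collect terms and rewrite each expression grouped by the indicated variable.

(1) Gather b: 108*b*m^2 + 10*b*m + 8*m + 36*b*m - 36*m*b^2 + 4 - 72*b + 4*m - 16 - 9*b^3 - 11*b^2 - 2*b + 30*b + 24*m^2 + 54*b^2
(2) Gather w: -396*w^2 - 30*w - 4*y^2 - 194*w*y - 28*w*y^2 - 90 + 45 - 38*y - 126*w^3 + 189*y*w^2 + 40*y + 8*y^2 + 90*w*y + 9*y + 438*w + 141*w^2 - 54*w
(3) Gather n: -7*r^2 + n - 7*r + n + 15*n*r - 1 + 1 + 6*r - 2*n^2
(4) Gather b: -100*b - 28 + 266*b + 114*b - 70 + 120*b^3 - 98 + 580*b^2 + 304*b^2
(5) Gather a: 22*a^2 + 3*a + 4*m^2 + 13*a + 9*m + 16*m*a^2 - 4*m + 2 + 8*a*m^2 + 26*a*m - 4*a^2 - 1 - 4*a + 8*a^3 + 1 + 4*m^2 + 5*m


(1) = -9*b^3 + b^2*(43 - 36*m) + b*(108*m^2 + 46*m - 44) + 24*m^2 + 12*m - 12
(2) = -126*w^3 + w^2*(189*y - 255) + w*(-28*y^2 - 104*y + 354) + 4*y^2 + 11*y - 45
(3) = -2*n^2 + n*(15*r + 2) - 7*r^2 - r
(4) = 120*b^3 + 884*b^2 + 280*b - 196
(5) = 8*a^3 + a^2*(16*m + 18) + a*(8*m^2 + 26*m + 12) + 8*m^2 + 10*m + 2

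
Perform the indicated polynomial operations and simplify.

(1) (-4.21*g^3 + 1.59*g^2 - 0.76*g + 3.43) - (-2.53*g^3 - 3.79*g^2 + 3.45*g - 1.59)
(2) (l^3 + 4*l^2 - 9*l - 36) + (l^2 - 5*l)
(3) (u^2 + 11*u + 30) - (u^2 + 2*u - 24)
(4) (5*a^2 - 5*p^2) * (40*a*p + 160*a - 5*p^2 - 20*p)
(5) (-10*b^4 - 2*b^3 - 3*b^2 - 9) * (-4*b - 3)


(1) = -1.68*g^3 + 5.38*g^2 - 4.21*g + 5.02
(2) = l^3 + 5*l^2 - 14*l - 36
(3) = 9*u + 54
(4) = 200*a^3*p + 800*a^3 - 25*a^2*p^2 - 100*a^2*p - 200*a*p^3 - 800*a*p^2 + 25*p^4 + 100*p^3
(5) = 40*b^5 + 38*b^4 + 18*b^3 + 9*b^2 + 36*b + 27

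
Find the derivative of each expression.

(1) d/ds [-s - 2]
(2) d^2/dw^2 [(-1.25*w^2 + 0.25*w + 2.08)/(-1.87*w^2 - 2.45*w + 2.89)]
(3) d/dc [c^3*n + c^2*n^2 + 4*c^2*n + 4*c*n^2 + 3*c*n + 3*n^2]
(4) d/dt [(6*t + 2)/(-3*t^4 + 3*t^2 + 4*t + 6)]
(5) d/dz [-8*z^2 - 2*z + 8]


(1) = -1
(2) = (-13.2022*w^3 - 3.109062*w^2 - 65.28357*w - 30.112288)/(6.539203*w^6 + 25.702215*w^5 + 3.355902*w^4 - 64.737085*w^3 - 5.186394*w^2 + 61.387935*w - 24.137569)
(3) = n*(3*c^2 + 2*c*n + 8*c + 4*n + 3)
(4) = 2*(-9*t^4 + 9*t^2 + 12*t - 2*(3*t + 1)*(-6*t^3 + 3*t + 2) + 18)/(-3*t^4 + 3*t^2 + 4*t + 6)^2
(5) = -16*z - 2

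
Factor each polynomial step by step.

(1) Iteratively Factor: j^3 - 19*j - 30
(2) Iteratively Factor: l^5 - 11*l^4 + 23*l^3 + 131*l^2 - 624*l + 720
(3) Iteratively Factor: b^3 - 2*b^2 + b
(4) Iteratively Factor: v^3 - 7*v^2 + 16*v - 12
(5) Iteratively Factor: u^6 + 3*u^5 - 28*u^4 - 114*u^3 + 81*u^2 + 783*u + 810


(1) = (j + 2)*(j^2 - 2*j - 15) = (j + 2)*(j + 3)*(j - 5)
(2) = (l + 4)*(l^4 - 15*l^3 + 83*l^2 - 201*l + 180) = (l - 5)*(l + 4)*(l^3 - 10*l^2 + 33*l - 36) = (l - 5)*(l - 4)*(l + 4)*(l^2 - 6*l + 9) = (l - 5)*(l - 4)*(l - 3)*(l + 4)*(l - 3)
(3) = (b - 1)*(b^2 - b) = b*(b - 1)*(b - 1)
(4) = (v - 2)*(v^2 - 5*v + 6) = (v - 2)^2*(v - 3)
(5) = (u + 3)*(u^5 - 28*u^3 - 30*u^2 + 171*u + 270) = (u + 3)^2*(u^4 - 3*u^3 - 19*u^2 + 27*u + 90) = (u + 3)^3*(u^3 - 6*u^2 - u + 30) = (u - 3)*(u + 3)^3*(u^2 - 3*u - 10) = (u - 5)*(u - 3)*(u + 3)^3*(u + 2)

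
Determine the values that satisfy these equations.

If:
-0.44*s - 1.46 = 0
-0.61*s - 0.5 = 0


Then:
No Solution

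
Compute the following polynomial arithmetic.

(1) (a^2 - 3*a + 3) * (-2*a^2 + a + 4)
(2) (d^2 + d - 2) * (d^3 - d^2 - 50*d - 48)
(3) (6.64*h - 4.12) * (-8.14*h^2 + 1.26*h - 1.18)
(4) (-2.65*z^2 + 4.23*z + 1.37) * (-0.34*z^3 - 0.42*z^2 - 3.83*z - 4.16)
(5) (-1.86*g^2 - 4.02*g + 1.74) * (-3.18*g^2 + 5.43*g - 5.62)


(1) = -2*a^4 + 7*a^3 - 5*a^2 - 9*a + 12
(2) = d^5 - 53*d^3 - 96*d^2 + 52*d + 96
(3) = -54.0496*h^3 + 41.9032*h^2 - 13.0264*h + 4.8616
(4) = 0.901*z^5 - 0.3252*z^4 + 7.9071*z^3 - 5.7523*z^2 - 22.8439*z - 5.6992
(5) = 5.9148*g^4 + 2.6838*g^3 - 16.9086*g^2 + 32.0406*g - 9.7788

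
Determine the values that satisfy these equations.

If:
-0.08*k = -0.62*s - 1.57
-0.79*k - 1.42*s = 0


Then:
k = 3.69
s = -2.06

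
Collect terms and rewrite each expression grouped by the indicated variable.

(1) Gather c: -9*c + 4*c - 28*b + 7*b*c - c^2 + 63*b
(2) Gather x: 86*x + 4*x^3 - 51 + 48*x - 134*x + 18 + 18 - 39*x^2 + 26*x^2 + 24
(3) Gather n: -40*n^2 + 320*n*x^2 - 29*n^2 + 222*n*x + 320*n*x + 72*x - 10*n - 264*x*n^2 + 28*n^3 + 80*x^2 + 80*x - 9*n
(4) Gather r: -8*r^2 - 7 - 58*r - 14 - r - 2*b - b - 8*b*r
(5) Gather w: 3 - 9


(1) = 35*b - c^2 + c*(7*b - 5)
(2) = 4*x^3 - 13*x^2 + 9
(3) = 28*n^3 + n^2*(-264*x - 69) + n*(320*x^2 + 542*x - 19) + 80*x^2 + 152*x
(4) = -3*b - 8*r^2 + r*(-8*b - 59) - 21
(5) = -6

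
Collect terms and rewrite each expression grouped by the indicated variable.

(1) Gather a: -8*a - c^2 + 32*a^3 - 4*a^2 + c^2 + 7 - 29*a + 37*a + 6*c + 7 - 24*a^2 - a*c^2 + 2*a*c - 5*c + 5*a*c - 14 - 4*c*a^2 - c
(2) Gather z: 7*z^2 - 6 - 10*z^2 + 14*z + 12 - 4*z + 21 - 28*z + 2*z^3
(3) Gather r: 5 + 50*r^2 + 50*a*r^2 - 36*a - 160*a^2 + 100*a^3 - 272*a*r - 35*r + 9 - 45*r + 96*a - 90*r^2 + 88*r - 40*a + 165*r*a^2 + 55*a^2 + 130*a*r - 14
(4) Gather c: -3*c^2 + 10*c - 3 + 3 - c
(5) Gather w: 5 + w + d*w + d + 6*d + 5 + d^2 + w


(1) = 32*a^3 + a^2*(-4*c - 28) + a*(-c^2 + 7*c)
(2) = 2*z^3 - 3*z^2 - 18*z + 27
(3) = 100*a^3 - 105*a^2 + 20*a + r^2*(50*a - 40) + r*(165*a^2 - 142*a + 8)
(4) = -3*c^2 + 9*c
(5) = d^2 + 7*d + w*(d + 2) + 10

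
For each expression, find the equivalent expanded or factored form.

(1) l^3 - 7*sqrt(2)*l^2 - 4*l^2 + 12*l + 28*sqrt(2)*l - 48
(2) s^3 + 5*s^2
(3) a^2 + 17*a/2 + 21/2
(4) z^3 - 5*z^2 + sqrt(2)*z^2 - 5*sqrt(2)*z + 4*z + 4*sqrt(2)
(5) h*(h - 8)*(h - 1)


(1) = (l - 4)*(l - 6*sqrt(2))*(l - sqrt(2))
(2) = s^2*(s + 5)
(3) = (a + 3/2)*(a + 7)
(4) = (z - 4)*(z - 1)*(z + sqrt(2))
(5) = h^3 - 9*h^2 + 8*h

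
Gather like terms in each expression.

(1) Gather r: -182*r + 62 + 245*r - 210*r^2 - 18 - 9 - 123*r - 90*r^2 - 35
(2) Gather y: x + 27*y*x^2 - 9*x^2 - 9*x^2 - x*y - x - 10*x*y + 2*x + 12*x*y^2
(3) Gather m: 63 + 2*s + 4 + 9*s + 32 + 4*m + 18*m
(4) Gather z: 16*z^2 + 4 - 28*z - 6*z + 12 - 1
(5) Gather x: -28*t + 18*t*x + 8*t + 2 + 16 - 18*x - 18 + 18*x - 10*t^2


(1) = -300*r^2 - 60*r
(2) = -18*x^2 + 12*x*y^2 + 2*x + y*(27*x^2 - 11*x)
(3) = 22*m + 11*s + 99
(4) = 16*z^2 - 34*z + 15
(5) = -10*t^2 + 18*t*x - 20*t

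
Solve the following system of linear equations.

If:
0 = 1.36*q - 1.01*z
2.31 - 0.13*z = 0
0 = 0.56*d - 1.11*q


Then:
d = 26.16
q = 13.20
z = 17.77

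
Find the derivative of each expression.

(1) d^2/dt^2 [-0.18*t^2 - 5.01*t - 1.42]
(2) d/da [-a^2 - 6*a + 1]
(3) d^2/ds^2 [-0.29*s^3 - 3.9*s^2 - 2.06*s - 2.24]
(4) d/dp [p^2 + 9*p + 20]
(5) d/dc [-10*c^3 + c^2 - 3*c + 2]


(1) = -0.360000000000000
(2) = -2*a - 6
(3) = -1.74*s - 7.8
(4) = 2*p + 9
(5) = -30*c^2 + 2*c - 3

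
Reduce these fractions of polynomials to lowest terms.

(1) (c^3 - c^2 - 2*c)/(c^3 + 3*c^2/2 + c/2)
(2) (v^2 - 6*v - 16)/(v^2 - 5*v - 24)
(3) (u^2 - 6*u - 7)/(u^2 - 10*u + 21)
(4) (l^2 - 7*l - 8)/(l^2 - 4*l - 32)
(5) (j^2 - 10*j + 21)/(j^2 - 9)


(1) = (2*c - 4)/(2*c + 1)
(2) = (v + 2)/(v + 3)
(3) = (u + 1)/(u - 3)
(4) = (l + 1)/(l + 4)
(5) = (j - 7)/(j + 3)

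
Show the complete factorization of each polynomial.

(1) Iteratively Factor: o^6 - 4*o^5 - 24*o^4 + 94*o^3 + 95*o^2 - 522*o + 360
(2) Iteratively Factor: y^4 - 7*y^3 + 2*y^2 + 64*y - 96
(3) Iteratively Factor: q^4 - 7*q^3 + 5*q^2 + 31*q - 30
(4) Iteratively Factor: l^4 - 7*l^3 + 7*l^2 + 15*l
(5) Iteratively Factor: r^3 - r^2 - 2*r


(1) = (o - 2)*(o^5 - 2*o^4 - 28*o^3 + 38*o^2 + 171*o - 180) = (o - 2)*(o + 4)*(o^4 - 6*o^3 - 4*o^2 + 54*o - 45) = (o - 5)*(o - 2)*(o + 4)*(o^3 - o^2 - 9*o + 9) = (o - 5)*(o - 3)*(o - 2)*(o + 4)*(o^2 + 2*o - 3) = (o - 5)*(o - 3)*(o - 2)*(o + 3)*(o + 4)*(o - 1)
(2) = (y - 2)*(y^3 - 5*y^2 - 8*y + 48) = (y - 4)*(y - 2)*(y^2 - y - 12) = (y - 4)^2*(y - 2)*(y + 3)
(3) = (q - 1)*(q^3 - 6*q^2 - q + 30) = (q - 1)*(q + 2)*(q^2 - 8*q + 15) = (q - 3)*(q - 1)*(q + 2)*(q - 5)
(4) = (l)*(l^3 - 7*l^2 + 7*l + 15) = l*(l - 5)*(l^2 - 2*l - 3) = l*(l - 5)*(l - 3)*(l + 1)
(5) = (r)*(r^2 - r - 2) = r*(r - 2)*(r + 1)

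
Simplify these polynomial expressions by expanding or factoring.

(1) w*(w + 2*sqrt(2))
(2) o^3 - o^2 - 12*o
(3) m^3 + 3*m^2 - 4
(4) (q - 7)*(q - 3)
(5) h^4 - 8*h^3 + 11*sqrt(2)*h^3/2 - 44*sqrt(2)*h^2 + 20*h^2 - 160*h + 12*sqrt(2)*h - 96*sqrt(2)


(1) = w^2 + 2*sqrt(2)*w
(2) = o*(o - 4)*(o + 3)
(3) = (m - 1)*(m + 2)^2
(4) = q^2 - 10*q + 21
(5) = (h - 8)*(h + 3*sqrt(2)/2)*(h + 2*sqrt(2))^2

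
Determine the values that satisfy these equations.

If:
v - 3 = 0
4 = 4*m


Then:
m = 1
v = 3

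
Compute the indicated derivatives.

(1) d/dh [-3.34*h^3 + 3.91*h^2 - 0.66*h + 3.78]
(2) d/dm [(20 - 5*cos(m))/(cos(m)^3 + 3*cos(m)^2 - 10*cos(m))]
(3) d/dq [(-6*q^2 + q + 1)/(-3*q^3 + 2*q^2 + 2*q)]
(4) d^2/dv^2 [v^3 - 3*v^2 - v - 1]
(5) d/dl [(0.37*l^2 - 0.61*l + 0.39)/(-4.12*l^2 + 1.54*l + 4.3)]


(1) = -10.02*h^2 + 7.82*h - 0.66
(2) = 5*(-2*cos(m)^3 + 9*cos(m)^2 + 24*cos(m) - 40)*sin(m)/((cos(m) - 2)^2*(cos(m) + 5)^2*cos(m)^2)
(3) = (-18*q^4 + 6*q^3 - 5*q^2 - 4*q - 2)/(q^2*(9*q^4 - 12*q^3 - 8*q^2 + 8*q + 4))
(4) = 6*v - 6
(5) = (-1.9434*l^2 + 6.3956*l - 3.2236)/(16.9744*l^4 - 12.6896*l^3 - 33.0604*l^2 + 13.244*l + 18.49)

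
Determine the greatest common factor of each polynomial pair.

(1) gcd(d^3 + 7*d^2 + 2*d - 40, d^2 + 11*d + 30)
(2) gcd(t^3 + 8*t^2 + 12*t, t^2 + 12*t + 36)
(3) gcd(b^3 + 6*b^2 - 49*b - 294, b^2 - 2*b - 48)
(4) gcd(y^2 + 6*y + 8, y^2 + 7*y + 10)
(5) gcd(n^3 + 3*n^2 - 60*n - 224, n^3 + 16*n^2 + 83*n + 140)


(1) = gcd((d - 2)*(d + 4)*(d + 5), (d + 5)*(d + 6)) = d + 5
(2) = gcd(t*(t + 2)*(t + 6), (t + 6)^2) = t + 6
(3) = b + 6
(4) = gcd((y + 2)*(y + 4), (y + 2)*(y + 5)) = y + 2
(5) = n^2 + 11*n + 28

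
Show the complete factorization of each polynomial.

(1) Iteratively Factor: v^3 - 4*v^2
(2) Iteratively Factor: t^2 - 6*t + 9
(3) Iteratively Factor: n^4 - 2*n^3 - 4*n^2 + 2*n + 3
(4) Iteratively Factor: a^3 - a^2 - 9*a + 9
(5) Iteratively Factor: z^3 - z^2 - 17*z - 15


(1) = (v - 4)*(v^2) = v*(v - 4)*(v)
(2) = (t - 3)*(t - 3)
(3) = (n - 3)*(n^3 + n^2 - n - 1) = (n - 3)*(n + 1)*(n^2 - 1) = (n - 3)*(n - 1)*(n + 1)*(n + 1)
(4) = (a + 3)*(a^2 - 4*a + 3) = (a - 1)*(a + 3)*(a - 3)
(5) = (z + 3)*(z^2 - 4*z - 5) = (z + 1)*(z + 3)*(z - 5)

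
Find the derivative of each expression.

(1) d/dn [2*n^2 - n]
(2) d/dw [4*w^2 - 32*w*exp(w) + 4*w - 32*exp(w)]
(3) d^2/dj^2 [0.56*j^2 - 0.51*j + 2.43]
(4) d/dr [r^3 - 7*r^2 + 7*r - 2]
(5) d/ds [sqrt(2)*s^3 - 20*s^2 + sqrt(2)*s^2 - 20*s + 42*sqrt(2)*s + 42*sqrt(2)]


(1) = 4*n - 1
(2) = -32*w*exp(w) + 8*w - 64*exp(w) + 4
(3) = 1.12000000000000
(4) = 3*r^2 - 14*r + 7
(5) = 3*sqrt(2)*s^2 - 40*s + 2*sqrt(2)*s - 20 + 42*sqrt(2)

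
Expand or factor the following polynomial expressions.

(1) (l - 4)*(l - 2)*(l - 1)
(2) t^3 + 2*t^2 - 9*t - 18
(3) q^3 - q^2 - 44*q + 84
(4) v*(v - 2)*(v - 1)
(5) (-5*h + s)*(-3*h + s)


(1) = l^3 - 7*l^2 + 14*l - 8
(2) = (t - 3)*(t + 2)*(t + 3)
(3) = (q - 6)*(q - 2)*(q + 7)
(4) = v^3 - 3*v^2 + 2*v
(5) = 15*h^2 - 8*h*s + s^2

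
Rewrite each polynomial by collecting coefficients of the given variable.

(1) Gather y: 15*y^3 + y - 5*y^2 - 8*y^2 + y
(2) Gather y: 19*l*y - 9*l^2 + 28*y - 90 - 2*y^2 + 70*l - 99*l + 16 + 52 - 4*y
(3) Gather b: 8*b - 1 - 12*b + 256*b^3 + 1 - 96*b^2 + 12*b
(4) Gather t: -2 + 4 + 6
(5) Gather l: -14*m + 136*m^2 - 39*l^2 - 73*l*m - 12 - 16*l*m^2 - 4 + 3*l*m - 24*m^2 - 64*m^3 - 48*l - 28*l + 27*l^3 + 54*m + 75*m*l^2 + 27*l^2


(1) = 15*y^3 - 13*y^2 + 2*y
(2) = -9*l^2 - 29*l - 2*y^2 + y*(19*l + 24) - 22
(3) = 256*b^3 - 96*b^2 + 8*b
(4) = 8
(5) = 27*l^3 + l^2*(75*m - 12) + l*(-16*m^2 - 70*m - 76) - 64*m^3 + 112*m^2 + 40*m - 16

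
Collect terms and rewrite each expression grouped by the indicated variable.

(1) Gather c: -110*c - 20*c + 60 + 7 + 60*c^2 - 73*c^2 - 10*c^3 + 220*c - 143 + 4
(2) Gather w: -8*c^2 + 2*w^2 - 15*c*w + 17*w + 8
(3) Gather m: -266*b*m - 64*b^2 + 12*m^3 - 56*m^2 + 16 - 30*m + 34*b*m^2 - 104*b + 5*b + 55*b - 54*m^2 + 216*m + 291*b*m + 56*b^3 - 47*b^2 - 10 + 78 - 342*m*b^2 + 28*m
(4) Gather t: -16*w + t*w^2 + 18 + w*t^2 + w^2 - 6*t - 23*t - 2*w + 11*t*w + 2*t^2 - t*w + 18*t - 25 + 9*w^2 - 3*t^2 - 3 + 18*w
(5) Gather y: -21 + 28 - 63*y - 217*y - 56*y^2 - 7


(1) = -10*c^3 - 13*c^2 + 90*c - 72
(2) = -8*c^2 + 2*w^2 + w*(17 - 15*c) + 8
(3) = 56*b^3 - 111*b^2 - 44*b + 12*m^3 + m^2*(34*b - 110) + m*(-342*b^2 + 25*b + 214) + 84
(4) = t^2*(w - 1) + t*(w^2 + 10*w - 11) + 10*w^2 - 10
(5) = -56*y^2 - 280*y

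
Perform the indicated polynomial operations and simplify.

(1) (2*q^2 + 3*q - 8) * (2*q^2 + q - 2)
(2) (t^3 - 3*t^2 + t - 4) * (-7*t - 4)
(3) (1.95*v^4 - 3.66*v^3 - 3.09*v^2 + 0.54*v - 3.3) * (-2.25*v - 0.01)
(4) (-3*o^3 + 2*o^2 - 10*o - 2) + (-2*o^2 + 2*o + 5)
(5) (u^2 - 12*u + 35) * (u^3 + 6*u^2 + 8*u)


(1) = 4*q^4 + 8*q^3 - 17*q^2 - 14*q + 16
(2) = -7*t^4 + 17*t^3 + 5*t^2 + 24*t + 16
(3) = -4.3875*v^5 + 8.2155*v^4 + 6.9891*v^3 - 1.1841*v^2 + 7.4196*v + 0.033
(4) = -3*o^3 - 8*o + 3
(5) = u^5 - 6*u^4 - 29*u^3 + 114*u^2 + 280*u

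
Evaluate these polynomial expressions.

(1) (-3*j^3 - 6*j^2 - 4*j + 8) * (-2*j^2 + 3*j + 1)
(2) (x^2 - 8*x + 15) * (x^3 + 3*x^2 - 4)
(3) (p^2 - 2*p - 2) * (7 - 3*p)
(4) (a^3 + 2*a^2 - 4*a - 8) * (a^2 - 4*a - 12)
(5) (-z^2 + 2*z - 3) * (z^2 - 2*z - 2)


(1) = 6*j^5 + 3*j^4 - 13*j^3 - 34*j^2 + 20*j + 8
(2) = x^5 - 5*x^4 - 9*x^3 + 41*x^2 + 32*x - 60
(3) = -3*p^3 + 13*p^2 - 8*p - 14
(4) = a^5 - 2*a^4 - 24*a^3 - 16*a^2 + 80*a + 96
(5) = -z^4 + 4*z^3 - 5*z^2 + 2*z + 6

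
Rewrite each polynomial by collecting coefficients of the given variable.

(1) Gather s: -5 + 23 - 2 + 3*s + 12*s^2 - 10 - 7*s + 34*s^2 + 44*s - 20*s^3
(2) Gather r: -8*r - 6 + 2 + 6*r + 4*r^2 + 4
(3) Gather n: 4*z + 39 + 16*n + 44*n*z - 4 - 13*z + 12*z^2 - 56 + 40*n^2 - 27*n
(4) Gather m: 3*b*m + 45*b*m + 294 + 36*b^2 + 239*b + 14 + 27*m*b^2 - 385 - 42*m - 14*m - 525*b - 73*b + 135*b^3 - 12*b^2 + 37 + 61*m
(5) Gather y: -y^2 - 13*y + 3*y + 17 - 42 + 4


(1) = -20*s^3 + 46*s^2 + 40*s + 6
(2) = 4*r^2 - 2*r
(3) = 40*n^2 + n*(44*z - 11) + 12*z^2 - 9*z - 21
(4) = 135*b^3 + 24*b^2 - 359*b + m*(27*b^2 + 48*b + 5) - 40
(5) = -y^2 - 10*y - 21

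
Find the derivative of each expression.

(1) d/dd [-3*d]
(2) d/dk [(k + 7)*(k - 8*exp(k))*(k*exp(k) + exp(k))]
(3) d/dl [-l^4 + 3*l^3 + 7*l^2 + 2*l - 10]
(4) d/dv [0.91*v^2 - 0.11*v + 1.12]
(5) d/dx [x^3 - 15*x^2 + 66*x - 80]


(1) = -3
(2) = (k^3 - 16*k^2*exp(k) + 11*k^2 - 144*k*exp(k) + 23*k - 176*exp(k) + 7)*exp(k)
(3) = -4*l^3 + 9*l^2 + 14*l + 2
(4) = 1.82*v - 0.11
(5) = 3*x^2 - 30*x + 66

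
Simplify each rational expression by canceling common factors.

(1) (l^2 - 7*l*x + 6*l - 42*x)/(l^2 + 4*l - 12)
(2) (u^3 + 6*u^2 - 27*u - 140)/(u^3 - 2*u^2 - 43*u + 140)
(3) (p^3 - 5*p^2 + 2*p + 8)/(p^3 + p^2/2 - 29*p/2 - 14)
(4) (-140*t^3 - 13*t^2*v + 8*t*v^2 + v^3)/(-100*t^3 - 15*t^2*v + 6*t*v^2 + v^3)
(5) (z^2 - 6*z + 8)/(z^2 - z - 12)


(1) = (l - 7*x)/(l - 2)
(2) = (u + 4)/(u - 4)
(3) = (2*p - 4)/(2*p + 7)
(4) = (7*t + v)/(5*t + v)
(5) = (z - 2)/(z + 3)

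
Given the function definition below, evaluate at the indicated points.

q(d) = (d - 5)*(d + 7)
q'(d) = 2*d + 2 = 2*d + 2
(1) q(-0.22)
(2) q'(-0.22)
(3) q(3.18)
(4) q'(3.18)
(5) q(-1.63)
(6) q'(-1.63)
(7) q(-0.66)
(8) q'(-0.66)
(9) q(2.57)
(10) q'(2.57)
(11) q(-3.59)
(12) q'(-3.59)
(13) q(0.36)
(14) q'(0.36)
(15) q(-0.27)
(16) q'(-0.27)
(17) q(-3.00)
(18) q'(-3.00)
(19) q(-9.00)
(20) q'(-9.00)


(1) = -35.39
(2) = 1.56
(3) = -18.53
(4) = 8.36
(5) = -35.60
(6) = -1.26
(7) = -35.88
(8) = 0.68
(9) = -23.26
(10) = 7.14
(11) = -29.29
(12) = -5.18
(13) = -34.15
(14) = 2.72
(15) = -35.47
(16) = 1.46
(17) = -32.00
(18) = -4.00
(19) = 28.00
(20) = -16.00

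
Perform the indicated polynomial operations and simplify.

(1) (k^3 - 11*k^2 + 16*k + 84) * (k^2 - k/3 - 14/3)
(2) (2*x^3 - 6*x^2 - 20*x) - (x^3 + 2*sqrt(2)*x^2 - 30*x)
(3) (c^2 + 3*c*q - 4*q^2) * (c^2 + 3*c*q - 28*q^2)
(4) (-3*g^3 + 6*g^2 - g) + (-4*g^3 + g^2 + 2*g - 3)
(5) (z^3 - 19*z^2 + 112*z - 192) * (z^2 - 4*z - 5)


(1) = k^5 - 34*k^4/3 + 15*k^3 + 130*k^2 - 308*k/3 - 392
(2) = x^3 - 6*x^2 - 2*sqrt(2)*x^2 + 10*x
(3) = c^4 + 6*c^3*q - 23*c^2*q^2 - 96*c*q^3 + 112*q^4
(4) = -7*g^3 + 7*g^2 + g - 3
(5) = z^5 - 23*z^4 + 183*z^3 - 545*z^2 + 208*z + 960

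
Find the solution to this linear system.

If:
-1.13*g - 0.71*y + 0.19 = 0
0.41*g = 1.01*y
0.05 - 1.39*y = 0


Then:
No Solution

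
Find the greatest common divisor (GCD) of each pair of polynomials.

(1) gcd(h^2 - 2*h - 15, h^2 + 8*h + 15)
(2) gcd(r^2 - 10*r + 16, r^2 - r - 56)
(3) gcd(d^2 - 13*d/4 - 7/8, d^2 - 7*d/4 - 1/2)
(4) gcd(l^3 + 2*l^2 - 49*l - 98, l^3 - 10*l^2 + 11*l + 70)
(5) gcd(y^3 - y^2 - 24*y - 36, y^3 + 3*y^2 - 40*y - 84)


(1) = h + 3
(2) = r - 8
(3) = gcd((d - 7/2)*(d + 1/4), (d - 2)*(d + 1/4)) = d + 1/4
(4) = gcd((l - 7)*(l + 2)*(l + 7), (l - 7)*(l - 5)*(l + 2)) = l^2 - 5*l - 14
(5) = y^2 - 4*y - 12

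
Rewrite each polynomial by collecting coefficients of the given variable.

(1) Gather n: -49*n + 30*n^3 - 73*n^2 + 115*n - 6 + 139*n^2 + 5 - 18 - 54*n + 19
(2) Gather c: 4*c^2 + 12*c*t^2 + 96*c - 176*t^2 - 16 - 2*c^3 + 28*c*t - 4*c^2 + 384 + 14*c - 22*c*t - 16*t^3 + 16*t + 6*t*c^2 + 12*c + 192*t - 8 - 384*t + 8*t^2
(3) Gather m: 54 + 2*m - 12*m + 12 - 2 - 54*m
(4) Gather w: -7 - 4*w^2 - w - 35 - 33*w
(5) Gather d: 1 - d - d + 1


(1) = 30*n^3 + 66*n^2 + 12*n
(2) = -2*c^3 + 6*c^2*t + c*(12*t^2 + 6*t + 122) - 16*t^3 - 168*t^2 - 176*t + 360
(3) = 64 - 64*m
(4) = -4*w^2 - 34*w - 42
(5) = 2 - 2*d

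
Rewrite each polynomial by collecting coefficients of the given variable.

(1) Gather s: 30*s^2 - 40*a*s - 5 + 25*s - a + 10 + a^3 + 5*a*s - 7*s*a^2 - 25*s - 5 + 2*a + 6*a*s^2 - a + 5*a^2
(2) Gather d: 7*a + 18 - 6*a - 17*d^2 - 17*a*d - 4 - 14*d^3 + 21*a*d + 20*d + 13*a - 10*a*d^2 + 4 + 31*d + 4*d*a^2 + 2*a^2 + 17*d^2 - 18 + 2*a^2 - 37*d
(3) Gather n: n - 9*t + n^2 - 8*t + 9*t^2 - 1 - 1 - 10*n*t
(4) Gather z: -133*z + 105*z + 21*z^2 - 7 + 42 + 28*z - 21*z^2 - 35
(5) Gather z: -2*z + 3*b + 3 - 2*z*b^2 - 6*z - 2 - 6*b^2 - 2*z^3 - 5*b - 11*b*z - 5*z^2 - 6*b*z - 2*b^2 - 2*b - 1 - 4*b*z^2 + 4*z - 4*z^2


(1) = a^3 + 5*a^2 + s^2*(6*a + 30) + s*(-7*a^2 - 35*a)
(2) = 4*a^2 - 10*a*d^2 + 14*a - 14*d^3 + d*(4*a^2 + 4*a + 14)
(3) = n^2 + n*(1 - 10*t) + 9*t^2 - 17*t - 2
(4) = 0
(5) = -8*b^2 - 4*b - 2*z^3 + z^2*(-4*b - 9) + z*(-2*b^2 - 17*b - 4)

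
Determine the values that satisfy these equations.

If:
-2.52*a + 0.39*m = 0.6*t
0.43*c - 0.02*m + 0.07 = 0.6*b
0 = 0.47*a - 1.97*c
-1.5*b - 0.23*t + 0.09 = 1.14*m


Then:
a = -0.261238478678752*t - 0.0116445550197669
b = 0.117183722497071 - 0.0396822195755231*t
c = -0.0623259314614282*t - 0.00277814256816773
m = -0.149540939155014*t - 0.0752417401277245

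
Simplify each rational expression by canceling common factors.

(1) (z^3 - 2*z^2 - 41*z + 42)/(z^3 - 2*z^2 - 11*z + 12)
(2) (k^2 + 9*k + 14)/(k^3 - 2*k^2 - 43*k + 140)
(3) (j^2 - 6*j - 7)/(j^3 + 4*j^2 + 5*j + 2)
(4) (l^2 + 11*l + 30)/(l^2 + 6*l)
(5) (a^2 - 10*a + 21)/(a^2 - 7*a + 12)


(1) = (z^2 - z - 42)/(z^2 - z - 12)
(2) = (k + 2)/(k^2 - 9*k + 20)
(3) = (j - 7)/(j^2 + 3*j + 2)
(4) = (l + 5)/l
(5) = (a - 7)/(a - 4)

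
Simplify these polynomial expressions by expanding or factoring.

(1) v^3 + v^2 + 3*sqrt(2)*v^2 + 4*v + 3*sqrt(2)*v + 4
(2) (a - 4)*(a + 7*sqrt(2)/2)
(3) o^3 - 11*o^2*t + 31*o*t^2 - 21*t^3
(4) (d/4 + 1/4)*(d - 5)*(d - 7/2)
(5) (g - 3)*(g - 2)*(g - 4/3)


(1) = (v + 1)*(v + sqrt(2))*(v + 2*sqrt(2))
(2) = a^2 - 4*a + 7*sqrt(2)*a/2 - 14*sqrt(2)
(3) = (o - 7*t)*(o - 3*t)*(o - t)
(4) = d^3/4 - 15*d^2/8 + 9*d/4 + 35/8
(5) = g^3 - 19*g^2/3 + 38*g/3 - 8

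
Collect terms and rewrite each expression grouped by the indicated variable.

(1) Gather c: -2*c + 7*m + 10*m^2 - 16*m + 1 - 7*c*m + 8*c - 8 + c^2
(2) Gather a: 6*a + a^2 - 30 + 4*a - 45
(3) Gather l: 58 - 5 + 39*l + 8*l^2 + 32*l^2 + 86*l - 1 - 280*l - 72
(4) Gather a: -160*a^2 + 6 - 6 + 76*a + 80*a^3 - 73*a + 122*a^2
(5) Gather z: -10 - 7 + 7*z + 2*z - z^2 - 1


(1) = c^2 + c*(6 - 7*m) + 10*m^2 - 9*m - 7
(2) = a^2 + 10*a - 75
(3) = 40*l^2 - 155*l - 20
(4) = 80*a^3 - 38*a^2 + 3*a
(5) = -z^2 + 9*z - 18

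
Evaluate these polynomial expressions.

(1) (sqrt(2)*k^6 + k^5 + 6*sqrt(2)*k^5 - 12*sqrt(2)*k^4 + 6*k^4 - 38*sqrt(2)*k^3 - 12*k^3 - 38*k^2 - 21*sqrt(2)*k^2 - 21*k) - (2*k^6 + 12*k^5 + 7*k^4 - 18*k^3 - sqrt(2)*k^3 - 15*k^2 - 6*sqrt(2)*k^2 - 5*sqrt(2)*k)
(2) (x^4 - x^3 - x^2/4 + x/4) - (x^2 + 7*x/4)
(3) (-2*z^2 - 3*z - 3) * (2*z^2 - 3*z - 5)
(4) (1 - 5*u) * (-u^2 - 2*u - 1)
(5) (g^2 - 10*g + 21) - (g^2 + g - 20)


(1) = -2*k^6 + sqrt(2)*k^6 - 11*k^5 + 6*sqrt(2)*k^5 - 12*sqrt(2)*k^4 - k^4 - 37*sqrt(2)*k^3 + 6*k^3 - 23*k^2 - 15*sqrt(2)*k^2 - 21*k + 5*sqrt(2)*k
(2) = x^4 - x^3 - 5*x^2/4 - 3*x/2
(3) = -4*z^4 + 13*z^2 + 24*z + 15
(4) = 5*u^3 + 9*u^2 + 3*u - 1
(5) = 41 - 11*g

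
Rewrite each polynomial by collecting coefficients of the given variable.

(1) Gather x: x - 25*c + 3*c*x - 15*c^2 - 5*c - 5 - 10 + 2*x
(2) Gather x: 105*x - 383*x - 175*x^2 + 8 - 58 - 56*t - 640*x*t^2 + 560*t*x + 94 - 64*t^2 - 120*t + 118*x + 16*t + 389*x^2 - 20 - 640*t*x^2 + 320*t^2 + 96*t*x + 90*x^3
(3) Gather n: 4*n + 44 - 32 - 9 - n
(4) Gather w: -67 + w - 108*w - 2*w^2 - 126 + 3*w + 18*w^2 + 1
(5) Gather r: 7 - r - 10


(1) = -15*c^2 - 30*c + x*(3*c + 3) - 15
(2) = 256*t^2 - 160*t + 90*x^3 + x^2*(214 - 640*t) + x*(-640*t^2 + 656*t - 160) + 24
(3) = 3*n + 3
(4) = 16*w^2 - 104*w - 192
(5) = -r - 3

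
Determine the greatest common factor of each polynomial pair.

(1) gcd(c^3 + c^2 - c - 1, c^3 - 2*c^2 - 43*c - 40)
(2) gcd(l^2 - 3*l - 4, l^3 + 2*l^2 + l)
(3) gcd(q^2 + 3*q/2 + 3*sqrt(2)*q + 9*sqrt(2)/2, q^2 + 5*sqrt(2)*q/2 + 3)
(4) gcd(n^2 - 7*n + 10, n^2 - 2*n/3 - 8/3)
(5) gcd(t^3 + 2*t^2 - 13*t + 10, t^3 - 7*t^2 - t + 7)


(1) = c + 1
(2) = gcd((l - 4)*(l + 1), l*(l + 1)^2) = l + 1
(3) = gcd((q + 3/2)*(q + 3*sqrt(2)), (q + sqrt(2))*(q + 3*sqrt(2)/2)) = 1
(4) = n - 2
(5) = gcd((t - 2)*(t - 1)*(t + 5), (t - 7)*(t - 1)*(t + 1)) = t - 1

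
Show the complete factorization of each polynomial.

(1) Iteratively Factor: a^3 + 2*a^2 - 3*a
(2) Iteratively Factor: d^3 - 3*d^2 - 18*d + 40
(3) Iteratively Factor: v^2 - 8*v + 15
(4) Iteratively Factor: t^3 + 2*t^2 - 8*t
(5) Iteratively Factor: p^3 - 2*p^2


(1) = (a - 1)*(a^2 + 3*a) = a*(a - 1)*(a + 3)
(2) = (d + 4)*(d^2 - 7*d + 10) = (d - 5)*(d + 4)*(d - 2)
(3) = (v - 3)*(v - 5)
(4) = (t - 2)*(t^2 + 4*t) = t*(t - 2)*(t + 4)
(5) = (p)*(p^2 - 2*p) = p^2*(p - 2)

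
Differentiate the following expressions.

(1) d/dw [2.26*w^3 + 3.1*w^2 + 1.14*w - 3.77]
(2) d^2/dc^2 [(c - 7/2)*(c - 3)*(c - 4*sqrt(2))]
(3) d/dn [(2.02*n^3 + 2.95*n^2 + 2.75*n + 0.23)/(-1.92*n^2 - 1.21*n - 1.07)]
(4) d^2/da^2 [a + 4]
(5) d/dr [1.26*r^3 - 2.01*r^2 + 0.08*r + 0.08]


(1) = 6.78*w^2 + 6.2*w + 1.14
(2) = 6*c - 13 - 8*sqrt(2)
(3) = (-3.8784*n^4 - 4.8884*n^3 - 4.7737*n^2 - 5.4298*n - 2.6642)/(3.6864*n^4 + 4.6464*n^3 + 5.5729*n^2 + 2.5894*n + 1.1449)
(4) = 0
(5) = 3.78*r^2 - 4.02*r + 0.08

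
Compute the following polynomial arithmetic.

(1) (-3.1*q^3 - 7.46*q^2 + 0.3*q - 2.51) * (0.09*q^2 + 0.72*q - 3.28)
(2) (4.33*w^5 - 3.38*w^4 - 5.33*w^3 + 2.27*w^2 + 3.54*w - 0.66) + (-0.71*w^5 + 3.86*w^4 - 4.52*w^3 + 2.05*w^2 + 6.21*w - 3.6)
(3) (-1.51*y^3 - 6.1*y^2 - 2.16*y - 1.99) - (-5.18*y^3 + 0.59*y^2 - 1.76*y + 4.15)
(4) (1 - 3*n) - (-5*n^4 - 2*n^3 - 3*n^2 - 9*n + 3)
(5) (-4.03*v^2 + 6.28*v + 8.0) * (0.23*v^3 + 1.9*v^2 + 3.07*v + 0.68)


(1) = -0.279*q^5 - 2.9034*q^4 + 4.8238*q^3 + 24.4589*q^2 - 2.7912*q + 8.2328
(2) = 3.62*w^5 + 0.48*w^4 - 9.85*w^3 + 4.32*w^2 + 9.75*w - 4.26
(3) = 3.67*y^3 - 6.69*y^2 - 0.4*y - 6.14
(4) = 5*n^4 + 2*n^3 + 3*n^2 + 6*n - 2
(5) = -0.9269*v^5 - 6.2126*v^4 + 1.3999*v^3 + 31.7392*v^2 + 28.8304*v + 5.44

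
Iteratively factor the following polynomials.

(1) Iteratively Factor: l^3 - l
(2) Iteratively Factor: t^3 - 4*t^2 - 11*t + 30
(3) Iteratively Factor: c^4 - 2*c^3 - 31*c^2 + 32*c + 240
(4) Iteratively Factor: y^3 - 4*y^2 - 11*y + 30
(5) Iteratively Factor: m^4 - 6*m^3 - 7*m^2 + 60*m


(1) = (l)*(l^2 - 1) = l*(l + 1)*(l - 1)
(2) = (t - 5)*(t^2 + t - 6) = (t - 5)*(t + 3)*(t - 2)
(3) = (c + 3)*(c^3 - 5*c^2 - 16*c + 80) = (c - 4)*(c + 3)*(c^2 - c - 20) = (c - 4)*(c + 3)*(c + 4)*(c - 5)
(4) = (y - 2)*(y^2 - 2*y - 15) = (y - 2)*(y + 3)*(y - 5)
(5) = (m - 4)*(m^3 - 2*m^2 - 15*m) = (m - 4)*(m + 3)*(m^2 - 5*m) = m*(m - 4)*(m + 3)*(m - 5)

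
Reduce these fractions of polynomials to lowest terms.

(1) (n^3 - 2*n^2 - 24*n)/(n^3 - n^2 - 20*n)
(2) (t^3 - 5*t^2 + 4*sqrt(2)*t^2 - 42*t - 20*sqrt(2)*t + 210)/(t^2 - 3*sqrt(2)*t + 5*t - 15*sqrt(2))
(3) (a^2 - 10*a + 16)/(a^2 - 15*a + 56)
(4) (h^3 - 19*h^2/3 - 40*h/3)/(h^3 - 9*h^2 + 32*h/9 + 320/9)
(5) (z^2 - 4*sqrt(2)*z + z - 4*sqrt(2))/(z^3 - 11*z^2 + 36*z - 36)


(1) = (n - 6)/(n - 5)
(2) = (t^2 + t*(-5 + 7*sqrt(2)) - 35*sqrt(2))/(t + 5)
(3) = (a - 2)/(a - 7)
(4) = 3*h/(3*h - 8)
(5) = (z^2 + z*(1 - 4*sqrt(2)) - 4*sqrt(2))/(z^3 - 11*z^2 + 36*z - 36)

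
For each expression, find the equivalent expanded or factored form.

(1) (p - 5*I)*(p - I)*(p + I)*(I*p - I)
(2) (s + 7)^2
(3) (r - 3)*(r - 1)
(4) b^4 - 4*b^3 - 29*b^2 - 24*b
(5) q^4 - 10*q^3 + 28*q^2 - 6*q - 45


(1) = I*p^4 + 5*p^3 - I*p^3 - 5*p^2 + I*p^2 + 5*p - I*p - 5
(2) = s^2 + 14*s + 49
(3) = r^2 - 4*r + 3
(4) = b*(b - 8)*(b + 1)*(b + 3)
(5) = (q - 5)*(q - 3)^2*(q + 1)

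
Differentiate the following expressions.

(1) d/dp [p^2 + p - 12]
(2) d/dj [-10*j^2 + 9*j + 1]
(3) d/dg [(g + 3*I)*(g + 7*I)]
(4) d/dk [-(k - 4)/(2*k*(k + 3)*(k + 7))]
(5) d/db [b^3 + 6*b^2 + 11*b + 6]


(1) = 2*p + 1
(2) = 9 - 20*j
(3) = 2*g + 10*I
(4) = (k^3 - k^2 - 40*k - 42)/(k^2*(k^4 + 20*k^3 + 142*k^2 + 420*k + 441))
(5) = 3*b^2 + 12*b + 11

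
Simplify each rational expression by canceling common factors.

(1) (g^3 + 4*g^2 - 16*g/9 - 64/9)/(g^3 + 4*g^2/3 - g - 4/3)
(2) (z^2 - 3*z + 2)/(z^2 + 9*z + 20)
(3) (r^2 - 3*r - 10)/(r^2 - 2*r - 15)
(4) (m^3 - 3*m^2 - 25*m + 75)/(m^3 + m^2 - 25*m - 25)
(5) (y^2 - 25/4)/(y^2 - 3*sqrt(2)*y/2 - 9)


(1) = (3*g^2 + 8*g - 16)/(3*g^2 - 3)
(2) = (z^2 - 3*z + 2)/(z^2 + 9*z + 20)
(3) = (r + 2)/(r + 3)
(4) = (m - 3)/(m + 1)
(5) = (8*y^2 - 50)/(8*y^2 - 12*sqrt(2)*y - 72)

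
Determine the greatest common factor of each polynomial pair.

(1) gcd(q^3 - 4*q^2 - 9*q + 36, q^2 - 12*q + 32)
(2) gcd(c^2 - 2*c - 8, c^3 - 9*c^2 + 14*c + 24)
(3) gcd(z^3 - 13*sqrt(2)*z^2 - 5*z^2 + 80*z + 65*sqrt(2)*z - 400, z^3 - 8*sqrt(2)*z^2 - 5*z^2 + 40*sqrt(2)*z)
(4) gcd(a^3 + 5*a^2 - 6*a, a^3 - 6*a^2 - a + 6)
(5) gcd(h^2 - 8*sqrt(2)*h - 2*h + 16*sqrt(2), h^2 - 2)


(1) = q - 4
(2) = c - 4
(3) = gcd((z - 5)*(z - 8*sqrt(2))*(z - 5*sqrt(2)), z*(z - 5)*(z - 8*sqrt(2))) = z^2 + z*(-8*sqrt(2) - 5) + 40*sqrt(2)
(4) = gcd(a*(a - 1)*(a + 6), (a - 6)*(a - 1)*(a + 1)) = a - 1
(5) = gcd((h - 2)*(h - 8*sqrt(2)), (h - sqrt(2))*(h + sqrt(2))) = 1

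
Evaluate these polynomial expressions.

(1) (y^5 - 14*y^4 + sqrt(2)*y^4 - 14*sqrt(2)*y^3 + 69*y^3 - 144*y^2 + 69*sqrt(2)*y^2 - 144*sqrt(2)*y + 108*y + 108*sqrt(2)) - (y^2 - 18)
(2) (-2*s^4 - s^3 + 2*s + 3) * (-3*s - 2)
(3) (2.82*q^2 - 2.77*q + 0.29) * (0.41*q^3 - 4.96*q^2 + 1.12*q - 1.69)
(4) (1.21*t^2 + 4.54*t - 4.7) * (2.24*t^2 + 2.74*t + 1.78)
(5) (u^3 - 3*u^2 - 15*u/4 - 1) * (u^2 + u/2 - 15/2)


(1) = y^5 - 14*y^4 + sqrt(2)*y^4 - 14*sqrt(2)*y^3 + 69*y^3 - 145*y^2 + 69*sqrt(2)*y^2 - 144*sqrt(2)*y + 108*y + 18 + 108*sqrt(2)
(2) = 6*s^5 + 7*s^4 + 2*s^3 - 6*s^2 - 13*s - 6
(3) = 1.1562*q^5 - 15.1229*q^4 + 17.0165*q^3 - 9.3066*q^2 + 5.0061*q - 0.4901
(4) = 2.7104*t^4 + 13.485*t^3 + 4.0654*t^2 - 4.7968*t - 8.366
(5) = u^5 - 5*u^4/2 - 51*u^3/4 + 157*u^2/8 + 221*u/8 + 15/2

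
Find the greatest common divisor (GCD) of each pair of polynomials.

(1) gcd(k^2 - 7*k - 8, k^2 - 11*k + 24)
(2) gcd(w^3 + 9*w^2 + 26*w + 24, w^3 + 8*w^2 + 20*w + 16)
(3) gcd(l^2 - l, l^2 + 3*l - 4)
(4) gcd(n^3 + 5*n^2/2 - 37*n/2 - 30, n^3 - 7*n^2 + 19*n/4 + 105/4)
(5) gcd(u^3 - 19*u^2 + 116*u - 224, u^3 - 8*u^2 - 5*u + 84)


(1) = gcd((k - 8)*(k + 1), (k - 8)*(k - 3)) = k - 8
(2) = w^2 + 6*w + 8
(3) = l - 1
(4) = gcd((n - 4)*(n + 3/2)*(n + 5), (n - 5)*(n - 7/2)*(n + 3/2)) = n + 3/2
(5) = u^2 - 11*u + 28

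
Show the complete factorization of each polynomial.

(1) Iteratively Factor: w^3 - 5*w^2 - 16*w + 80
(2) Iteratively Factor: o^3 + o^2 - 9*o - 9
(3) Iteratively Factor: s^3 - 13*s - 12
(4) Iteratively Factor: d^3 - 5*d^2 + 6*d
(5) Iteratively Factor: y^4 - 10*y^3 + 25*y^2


(1) = (w - 4)*(w^2 - w - 20) = (w - 5)*(w - 4)*(w + 4)
(2) = (o - 3)*(o^2 + 4*o + 3) = (o - 3)*(o + 3)*(o + 1)
(3) = (s - 4)*(s^2 + 4*s + 3) = (s - 4)*(s + 1)*(s + 3)
(4) = (d)*(d^2 - 5*d + 6) = d*(d - 3)*(d - 2)
(5) = (y - 5)*(y^3 - 5*y^2) = y*(y - 5)*(y^2 - 5*y) = y*(y - 5)^2*(y)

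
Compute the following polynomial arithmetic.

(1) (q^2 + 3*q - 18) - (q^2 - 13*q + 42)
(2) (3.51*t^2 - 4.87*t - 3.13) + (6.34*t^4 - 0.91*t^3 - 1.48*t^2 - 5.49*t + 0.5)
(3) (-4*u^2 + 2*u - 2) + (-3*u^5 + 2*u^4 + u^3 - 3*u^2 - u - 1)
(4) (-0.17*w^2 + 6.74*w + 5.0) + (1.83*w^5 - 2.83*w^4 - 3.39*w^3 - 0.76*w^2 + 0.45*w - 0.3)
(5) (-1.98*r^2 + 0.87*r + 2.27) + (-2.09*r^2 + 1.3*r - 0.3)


(1) = 16*q - 60
(2) = 6.34*t^4 - 0.91*t^3 + 2.03*t^2 - 10.36*t - 2.63
(3) = -3*u^5 + 2*u^4 + u^3 - 7*u^2 + u - 3
(4) = 1.83*w^5 - 2.83*w^4 - 3.39*w^3 - 0.93*w^2 + 7.19*w + 4.7
(5) = -4.07*r^2 + 2.17*r + 1.97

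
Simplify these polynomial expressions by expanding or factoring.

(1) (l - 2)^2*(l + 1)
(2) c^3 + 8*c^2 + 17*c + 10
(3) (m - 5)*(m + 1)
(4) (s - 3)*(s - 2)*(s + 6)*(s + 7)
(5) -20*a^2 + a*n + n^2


(1) = l^3 - 3*l^2 + 4
(2) = (c + 1)*(c + 2)*(c + 5)
(3) = m^2 - 4*m - 5
(4) = s^4 + 8*s^3 - 17*s^2 - 132*s + 252
(5) = (-4*a + n)*(5*a + n)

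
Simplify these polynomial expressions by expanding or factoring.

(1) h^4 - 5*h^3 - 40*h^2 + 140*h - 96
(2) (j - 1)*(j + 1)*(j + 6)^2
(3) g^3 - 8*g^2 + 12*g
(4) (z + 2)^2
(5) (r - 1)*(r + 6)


(1) = (h - 8)*(h - 2)*(h - 1)*(h + 6)
(2) = j^4 + 12*j^3 + 35*j^2 - 12*j - 36
(3) = g*(g - 6)*(g - 2)
(4) = z^2 + 4*z + 4
(5) = r^2 + 5*r - 6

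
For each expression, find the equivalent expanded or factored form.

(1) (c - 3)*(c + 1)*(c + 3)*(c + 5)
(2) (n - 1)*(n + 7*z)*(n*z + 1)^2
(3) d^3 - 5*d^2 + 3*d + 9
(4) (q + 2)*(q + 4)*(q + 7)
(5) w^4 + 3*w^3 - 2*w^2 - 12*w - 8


(1) = c^4 + 6*c^3 - 4*c^2 - 54*c - 45
(2) = n^4*z^2 + 7*n^3*z^3 - n^3*z^2 + 2*n^3*z - 7*n^2*z^3 + 14*n^2*z^2 - 2*n^2*z + n^2 - 14*n*z^2 + 7*n*z - n - 7*z
(3) = (d - 3)^2*(d + 1)
(4) = q^3 + 13*q^2 + 50*q + 56
(5) = (w - 2)*(w + 1)*(w + 2)^2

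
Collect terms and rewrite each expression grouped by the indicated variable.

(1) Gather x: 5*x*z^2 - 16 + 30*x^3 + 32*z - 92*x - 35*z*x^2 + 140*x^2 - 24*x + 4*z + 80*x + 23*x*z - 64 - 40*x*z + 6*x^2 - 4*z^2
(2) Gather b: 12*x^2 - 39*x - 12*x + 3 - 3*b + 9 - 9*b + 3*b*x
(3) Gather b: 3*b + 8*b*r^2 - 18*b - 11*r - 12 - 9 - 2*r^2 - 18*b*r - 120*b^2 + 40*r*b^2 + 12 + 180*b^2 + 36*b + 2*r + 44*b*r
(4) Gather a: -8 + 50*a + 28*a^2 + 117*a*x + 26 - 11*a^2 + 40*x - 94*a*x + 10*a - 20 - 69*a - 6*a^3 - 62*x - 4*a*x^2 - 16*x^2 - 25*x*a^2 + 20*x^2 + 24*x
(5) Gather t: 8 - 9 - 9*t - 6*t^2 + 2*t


(1) = 30*x^3 + x^2*(146 - 35*z) + x*(5*z^2 - 17*z - 36) - 4*z^2 + 36*z - 80
(2) = b*(3*x - 12) + 12*x^2 - 51*x + 12
(3) = b^2*(40*r + 60) + b*(8*r^2 + 26*r + 21) - 2*r^2 - 9*r - 9
(4) = -6*a^3 + a^2*(17 - 25*x) + a*(-4*x^2 + 23*x - 9) + 4*x^2 + 2*x - 2
(5) = -6*t^2 - 7*t - 1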